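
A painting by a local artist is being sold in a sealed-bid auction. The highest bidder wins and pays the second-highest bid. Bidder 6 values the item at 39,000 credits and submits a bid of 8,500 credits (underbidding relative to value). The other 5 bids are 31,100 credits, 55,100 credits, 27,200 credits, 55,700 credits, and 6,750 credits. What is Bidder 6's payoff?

Highest competing bid: 55,700 credits.
Bidder 6's bid 8,500 credits is not the highest, so Bidder 6 loses, pays nothing, and earns zero payoff.

The bidder's payoff: 0 credits.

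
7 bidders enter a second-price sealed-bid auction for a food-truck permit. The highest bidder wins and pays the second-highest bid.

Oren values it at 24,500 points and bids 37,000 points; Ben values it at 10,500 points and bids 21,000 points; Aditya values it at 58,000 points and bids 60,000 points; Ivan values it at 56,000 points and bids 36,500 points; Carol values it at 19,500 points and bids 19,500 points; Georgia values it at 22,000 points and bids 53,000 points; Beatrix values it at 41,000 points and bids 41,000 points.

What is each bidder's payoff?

Oren 0 points, Ben 0 points, Aditya 5,000 points, Ivan 0 points, Carol 0 points, Georgia 0 points, Beatrix 0 points.

Ordered from highest: Aditya 60,000 points, then Georgia 53,000 points, then Beatrix 41,000 points, then Oren 37,000 points, then Ivan 36,500 points, then Ben 21,000 points, then Carol 19,500 points.
Aditya has the top bid and wins; the price is the second-highest bid, 53,000 points.
Aditya's payoff = 58,000 points − 53,000 points = 5,000 points. All other bidders lose, so their payoff is 0.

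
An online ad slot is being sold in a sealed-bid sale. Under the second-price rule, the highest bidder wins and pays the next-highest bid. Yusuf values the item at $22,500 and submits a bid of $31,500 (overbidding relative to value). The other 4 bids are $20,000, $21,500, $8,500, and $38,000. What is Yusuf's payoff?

Highest competing bid: $38,000.
Yusuf's bid $31,500 is not the highest, so Yusuf loses, pays nothing, and earns zero payoff.

$0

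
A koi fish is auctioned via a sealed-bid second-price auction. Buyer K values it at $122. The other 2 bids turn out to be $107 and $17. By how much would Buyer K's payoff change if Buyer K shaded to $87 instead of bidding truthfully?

Change in payoff: -$15.

The highest competing bid is $107.
Bidding truthfully at $122: Buyer K has the top bid, wins, and pays the second-highest bid $107. Payoff = $122 − $107 = $15.
Bidding $87: the top bid is $107 (a rival), so Buyer K loses. Payoff = $0.
Change = $0 − $15 = -$15.
Deviating from a truthful bid can only lose payoff in a second-price auction — never gain.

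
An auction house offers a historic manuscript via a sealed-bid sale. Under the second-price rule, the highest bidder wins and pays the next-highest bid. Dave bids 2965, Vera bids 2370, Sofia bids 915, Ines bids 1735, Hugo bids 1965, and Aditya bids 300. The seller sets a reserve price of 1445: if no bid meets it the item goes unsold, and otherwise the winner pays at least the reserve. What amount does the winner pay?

Price paid: 2370.

Ranking the bids: Dave 2965 > Vera 2370 > Hugo 1965 > Ines 1735 > Sofia 915 > Aditya 300.
Dave has the highest bid, so Dave wins.
The second-highest bid is 2370, which exceeds the reserve, so that sets the price.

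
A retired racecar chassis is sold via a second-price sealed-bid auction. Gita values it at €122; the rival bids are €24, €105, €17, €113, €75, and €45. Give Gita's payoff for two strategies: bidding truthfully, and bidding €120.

Truthful: €9; alternative: €9.

The highest competing bid is €113.
Bidding truthfully at €122: Gita has the top bid, wins, and pays the second-highest bid €113. Payoff = €122 − €113 = €9.
Bidding €120: Gita has the top bid, wins, and pays the second-highest bid €113. Payoff = €122 − €113 = €9.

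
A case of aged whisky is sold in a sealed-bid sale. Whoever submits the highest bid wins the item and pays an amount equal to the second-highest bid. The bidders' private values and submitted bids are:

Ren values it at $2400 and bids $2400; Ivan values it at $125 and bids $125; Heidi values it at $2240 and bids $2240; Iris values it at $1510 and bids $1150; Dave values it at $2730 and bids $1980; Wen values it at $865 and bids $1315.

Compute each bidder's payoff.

Payoffs: Ren $160, Ivan $0, Heidi $0, Iris $0, Dave $0, Wen $0.

Ranking the bids: Ren $2400, then Heidi $2240, then Dave $1980, then Wen $1315, then Iris $1150, then Ivan $125.
Ren has the top bid and wins; the price is the second-highest bid, $2240.
Ren's payoff = $2400 − $2240 = $160. All other bidders lose, so their payoff is 0.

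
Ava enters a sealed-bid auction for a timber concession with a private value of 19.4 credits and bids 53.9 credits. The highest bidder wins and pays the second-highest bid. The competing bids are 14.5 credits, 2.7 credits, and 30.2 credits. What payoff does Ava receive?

-10.8 credits

Highest competing bid: 30.2 credits.
Ava's bid 53.9 credits is the highest overall, so Ava wins and pays the second-highest bid, 30.2 credits.
Payoff = value − price = 19.4 credits − 30.2 credits = -10.8 credits.
Overbidding won the item at a price above value — truthful bidding would have avoided this loss.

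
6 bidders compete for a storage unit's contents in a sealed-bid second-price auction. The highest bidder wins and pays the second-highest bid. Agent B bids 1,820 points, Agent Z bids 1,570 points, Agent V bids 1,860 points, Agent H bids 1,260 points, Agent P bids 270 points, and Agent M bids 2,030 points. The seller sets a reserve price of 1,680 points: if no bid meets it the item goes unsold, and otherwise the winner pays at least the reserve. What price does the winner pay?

Bids in descending order: Agent M 2,030 points > Agent V 1,860 points > Agent B 1,820 points > Agent Z 1,570 points > Agent H 1,260 points > Agent P 270 points.
Agent M has the highest bid, so Agent M wins.
The second-highest bid is 1,860 points, which exceeds the reserve, so that sets the price.

1,860 points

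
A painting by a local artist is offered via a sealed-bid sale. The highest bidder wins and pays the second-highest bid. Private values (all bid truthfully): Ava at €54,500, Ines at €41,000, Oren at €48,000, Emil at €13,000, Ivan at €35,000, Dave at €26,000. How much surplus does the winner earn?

€6,500

Ordered from highest: Ava €54,500 > Oren €48,000 > Ines €41,000 > Ivan €35,000 > Dave €26,000 > Emil €13,000.
Ava wins with the top bid and pays the second-highest, €48,000.
Surplus = €54,500 − €48,000 = €6,500.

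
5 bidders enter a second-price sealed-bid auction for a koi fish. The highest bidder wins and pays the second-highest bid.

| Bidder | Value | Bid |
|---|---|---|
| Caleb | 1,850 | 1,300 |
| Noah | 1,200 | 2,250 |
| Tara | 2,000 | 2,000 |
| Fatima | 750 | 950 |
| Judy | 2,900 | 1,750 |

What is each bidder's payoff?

Caleb 0, Noah -800, Tara 0, Fatima 0, Judy 0.

Bids in descending order: Noah 2,250 > Tara 2,000 > Judy 1,750 > Caleb 1,300 > Fatima 950.
Noah has the top bid and wins; the price is the second-highest bid, 2,000.
Noah's payoff = 1,200 − 2,000 = -800. All other bidders lose, so their payoff is 0.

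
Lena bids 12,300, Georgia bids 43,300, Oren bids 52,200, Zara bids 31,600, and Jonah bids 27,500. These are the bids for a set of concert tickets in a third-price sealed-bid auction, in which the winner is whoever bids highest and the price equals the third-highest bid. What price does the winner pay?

The winner pays 31,600.

Sorted high to low: Oren 52,200 > Georgia 43,300 > Zara 31,600 > Jonah 27,500 > Lena 12,300.
Oren is the highest bidder, so Oren wins.
Under the third-price rule, the price is the third-highest bid: 31,600.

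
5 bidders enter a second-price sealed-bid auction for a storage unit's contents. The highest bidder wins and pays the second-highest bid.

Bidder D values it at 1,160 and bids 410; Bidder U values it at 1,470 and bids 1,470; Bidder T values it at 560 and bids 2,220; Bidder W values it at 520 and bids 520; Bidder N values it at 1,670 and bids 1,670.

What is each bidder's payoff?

Ordered from highest: Bidder T 2,220 > Bidder N 1,670 > Bidder U 1,470 > Bidder W 520 > Bidder D 410.
Bidder T has the top bid and wins; the price is the second-highest bid, 1,670.
Bidder T's payoff = 560 − 1,670 = -1,110. All other bidders lose, so their payoff is 0.

Payoffs: Bidder D 0, Bidder U 0, Bidder T -1,110, Bidder W 0, Bidder N 0.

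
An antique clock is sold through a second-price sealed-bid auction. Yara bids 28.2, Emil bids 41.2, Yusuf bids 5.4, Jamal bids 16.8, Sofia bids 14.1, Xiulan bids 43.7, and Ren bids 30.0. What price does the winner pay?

Ordered from highest: Xiulan 43.7, then Emil 41.2, then Ren 30.0, then Yara 28.2, then Jamal 16.8, then Sofia 14.1, then Yusuf 5.4.
Xiulan has the highest bid, so Xiulan wins.
The second-highest bid is 41.2, so that is what Xiulan pays.

Price paid: 41.2.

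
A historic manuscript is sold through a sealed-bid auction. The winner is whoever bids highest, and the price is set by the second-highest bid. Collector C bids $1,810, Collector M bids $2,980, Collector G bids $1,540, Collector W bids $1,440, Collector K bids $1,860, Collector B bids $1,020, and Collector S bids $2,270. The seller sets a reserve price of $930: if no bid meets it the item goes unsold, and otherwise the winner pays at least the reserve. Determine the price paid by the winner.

The winner pays $2,270.

Ordered from highest: Collector M $2,980; Collector S $2,270; Collector K $1,860; Collector C $1,810; Collector G $1,540; Collector W $1,440; Collector B $1,020.
Collector M has the highest bid, so Collector M wins.
The second-highest bid is $2,270, which exceeds the reserve, so that sets the price.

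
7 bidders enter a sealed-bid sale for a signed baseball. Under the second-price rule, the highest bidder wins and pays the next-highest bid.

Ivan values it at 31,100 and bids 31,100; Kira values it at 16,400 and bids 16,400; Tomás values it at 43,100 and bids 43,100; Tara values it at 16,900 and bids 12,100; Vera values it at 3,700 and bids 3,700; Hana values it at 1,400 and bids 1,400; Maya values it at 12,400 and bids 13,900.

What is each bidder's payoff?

Ranking the bids: Tomás 43,100, then Ivan 31,100, then Kira 16,400, then Maya 13,900, then Tara 12,100, then Vera 3,700, then Hana 1,400.
Tomás has the top bid and wins; the price is the second-highest bid, 31,100.
Tomás's payoff = 43,100 − 31,100 = 12,000. All other bidders lose, so their payoff is 0.

Ivan 0, Kira 0, Tomás 12,000, Tara 0, Vera 0, Hana 0, Maya 0.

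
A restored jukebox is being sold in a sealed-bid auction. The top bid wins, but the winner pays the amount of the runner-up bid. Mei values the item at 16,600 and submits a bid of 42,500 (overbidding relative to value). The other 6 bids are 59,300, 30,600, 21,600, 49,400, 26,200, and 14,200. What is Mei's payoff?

Highest competing bid: 59,300.
Mei's bid 42,500 is not the highest, so Mei loses, pays nothing, and earns zero payoff.

0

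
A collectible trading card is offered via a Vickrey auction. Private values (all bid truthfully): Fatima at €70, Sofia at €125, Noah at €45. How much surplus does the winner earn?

Surplus = €55.

Ranking the bids: Sofia €125, then Fatima €70, then Noah €45.
Sofia wins with the top bid and pays the second-highest, €70.
Surplus = €125 − €70 = €55.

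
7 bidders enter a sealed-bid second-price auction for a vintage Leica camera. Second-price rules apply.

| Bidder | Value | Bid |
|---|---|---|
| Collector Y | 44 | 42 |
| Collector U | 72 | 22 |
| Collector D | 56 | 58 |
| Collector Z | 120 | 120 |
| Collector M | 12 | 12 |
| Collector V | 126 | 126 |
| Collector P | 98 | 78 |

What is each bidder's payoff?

Payoffs: Collector Y 0, Collector U 0, Collector D 0, Collector Z 0, Collector M 0, Collector V 6, Collector P 0.

Bids in descending order: Collector V 126 > Collector Z 120 > Collector P 78 > Collector D 58 > Collector Y 42 > Collector U 22 > Collector M 12.
Collector V has the top bid and wins; the price is the second-highest bid, 120.
Collector V's payoff = 126 − 120 = 6. All other bidders lose, so their payoff is 0.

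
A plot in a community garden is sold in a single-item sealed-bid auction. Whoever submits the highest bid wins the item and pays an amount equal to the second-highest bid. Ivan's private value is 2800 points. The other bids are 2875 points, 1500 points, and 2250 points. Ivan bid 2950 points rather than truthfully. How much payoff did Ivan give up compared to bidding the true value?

The highest competing bid is 2875 points.
Bidding truthfully at 2800 points: the top bid is 2875 points (a rival), so Ivan loses. Payoff = 0 points.
Bidding 2950 points: Ivan has the top bid, wins, and pays the second-highest bid 2875 points. Payoff = 2800 points − 2875 points = -75 points.
Regret = truthful payoff − actual payoff = 0 points − -75 points = 75 points.

75 points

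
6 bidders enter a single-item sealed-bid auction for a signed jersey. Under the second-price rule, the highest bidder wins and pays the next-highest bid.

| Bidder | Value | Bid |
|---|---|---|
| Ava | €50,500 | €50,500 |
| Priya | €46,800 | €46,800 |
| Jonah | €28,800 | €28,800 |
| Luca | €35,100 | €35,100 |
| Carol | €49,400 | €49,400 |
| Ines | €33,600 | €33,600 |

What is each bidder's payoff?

Payoffs: Ava €1,100, Priya €0, Jonah €0, Luca €0, Carol €0, Ines €0.

Bids in descending order: Ava €50,500; Carol €49,400; Priya €46,800; Luca €35,100; Ines €33,600; Jonah €28,800.
Ava has the top bid and wins; the price is the second-highest bid, €49,400.
Ava's payoff = €50,500 − €49,400 = €1,100. All other bidders lose, so their payoff is 0.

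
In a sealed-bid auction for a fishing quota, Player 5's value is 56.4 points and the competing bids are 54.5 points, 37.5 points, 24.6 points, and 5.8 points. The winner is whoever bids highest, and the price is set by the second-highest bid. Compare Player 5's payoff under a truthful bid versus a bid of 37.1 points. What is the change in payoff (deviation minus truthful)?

Change in payoff: -1.9 points.

The highest competing bid is 54.5 points.
Bidding truthfully at 56.4 points: Player 5 has the top bid, wins, and pays the second-highest bid 54.5 points. Payoff = 56.4 points − 54.5 points = 1.9 points.
Bidding 37.1 points: the top bid is 54.5 points (a rival), so Player 5 loses. Payoff = 0.0 points.
Change = 0.0 points − 1.9 points = -1.9 points.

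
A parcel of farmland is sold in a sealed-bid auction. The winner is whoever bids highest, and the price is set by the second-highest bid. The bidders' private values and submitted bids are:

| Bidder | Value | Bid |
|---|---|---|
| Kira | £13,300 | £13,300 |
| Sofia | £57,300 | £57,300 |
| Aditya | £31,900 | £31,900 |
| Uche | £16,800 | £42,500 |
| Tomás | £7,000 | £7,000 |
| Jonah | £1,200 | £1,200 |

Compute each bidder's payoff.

Bids in descending order: Sofia £57,300; Uche £42,500; Aditya £31,900; Kira £13,300; Tomás £7,000; Jonah £1,200.
Sofia has the top bid and wins; the price is the second-highest bid, £42,500.
Sofia's payoff = £57,300 − £42,500 = £14,800. All other bidders lose, so their payoff is 0.

Payoffs: Kira £0, Sofia £14,800, Aditya £0, Uche £0, Tomás £0, Jonah £0.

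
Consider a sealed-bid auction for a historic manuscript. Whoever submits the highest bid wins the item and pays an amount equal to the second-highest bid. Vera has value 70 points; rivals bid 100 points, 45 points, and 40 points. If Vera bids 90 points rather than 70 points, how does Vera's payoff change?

Change in payoff: 0 points.

The highest competing bid is 100 points.
Bidding truthfully at 70 points: the top bid is 100 points (a rival), so Vera loses. Payoff = 0 points.
Bidding 90 points: the top bid is 100 points (a rival), so Vera loses. Payoff = 0 points.
Change = 0 points − 0 points = 0 points.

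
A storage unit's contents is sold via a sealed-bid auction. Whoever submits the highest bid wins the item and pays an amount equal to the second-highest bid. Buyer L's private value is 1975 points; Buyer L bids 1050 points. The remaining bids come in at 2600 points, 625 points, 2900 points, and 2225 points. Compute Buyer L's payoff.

Payoff = 0 points.

Highest competing bid: 2900 points.
Buyer L's bid 1050 points is not the highest, so Buyer L loses, pays nothing, and earns zero payoff.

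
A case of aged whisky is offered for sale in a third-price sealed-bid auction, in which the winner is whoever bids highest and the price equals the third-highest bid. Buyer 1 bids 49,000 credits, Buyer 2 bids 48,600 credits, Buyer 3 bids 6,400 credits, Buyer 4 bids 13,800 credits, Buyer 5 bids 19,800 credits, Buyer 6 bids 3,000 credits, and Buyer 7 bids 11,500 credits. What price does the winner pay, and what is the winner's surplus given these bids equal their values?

The winner pays 19,800 credits for a surplus of 29,200 credits.

Sorted high to low: Buyer 1 49,000 credits; Buyer 2 48,600 credits; Buyer 5 19,800 credits; Buyer 4 13,800 credits; Buyer 7 11,500 credits; Buyer 3 6,400 credits; Buyer 6 3,000 credits.
Buyer 1 is the highest bidder, so Buyer 1 wins.
Under the third-price rule, the price is the third-highest bid: 19,800 credits.
Surplus = 49,000 credits − 19,800 credits = 29,200 credits.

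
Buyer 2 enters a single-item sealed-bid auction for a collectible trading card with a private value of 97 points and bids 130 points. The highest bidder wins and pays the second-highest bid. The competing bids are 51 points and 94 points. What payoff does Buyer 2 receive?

Highest competing bid: 94 points.
Buyer 2's bid 130 points is the highest overall, so Buyer 2 wins and pays the second-highest bid, 94 points.
Payoff = value − price = 97 points − 94 points = 3 points.

The bidder's payoff: 3 points.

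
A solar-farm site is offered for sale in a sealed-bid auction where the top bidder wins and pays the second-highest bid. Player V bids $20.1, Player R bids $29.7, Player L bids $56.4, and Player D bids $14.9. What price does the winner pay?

The winner pays $29.7.

Ranking the bids: Player L $56.4 > Player R $29.7 > Player V $20.1 > Player D $14.9.
Player L is the highest bidder, so Player L wins.
Under the second-price rule, the price is the second-highest bid: $29.7.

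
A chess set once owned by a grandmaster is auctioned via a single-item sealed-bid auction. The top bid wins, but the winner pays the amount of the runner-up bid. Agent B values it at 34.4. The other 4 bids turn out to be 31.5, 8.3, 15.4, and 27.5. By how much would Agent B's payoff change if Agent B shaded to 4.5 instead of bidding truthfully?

-2.9

The highest competing bid is 31.5.
Bidding truthfully at 34.4: Agent B has the top bid, wins, and pays the second-highest bid 31.5. Payoff = 34.4 − 31.5 = 2.9.
Bidding 4.5: the top bid is 31.5 (a rival), so Agent B loses. Payoff = 0.0.
Change = 0.0 − 2.9 = -2.9.
This is the dominant-strategy logic: truthful bidding weakly beats any alternative.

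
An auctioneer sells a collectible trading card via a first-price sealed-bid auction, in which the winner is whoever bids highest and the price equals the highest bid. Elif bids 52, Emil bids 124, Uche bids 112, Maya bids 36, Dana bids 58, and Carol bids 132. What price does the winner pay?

Price paid: 132.

Ranking the bids: Carol 132; Emil 124; Uche 112; Dana 58; Elif 52; Maya 36.
Carol is the highest bidder, so Carol wins.
Under the first-price rule, the price is the highest bid: 132.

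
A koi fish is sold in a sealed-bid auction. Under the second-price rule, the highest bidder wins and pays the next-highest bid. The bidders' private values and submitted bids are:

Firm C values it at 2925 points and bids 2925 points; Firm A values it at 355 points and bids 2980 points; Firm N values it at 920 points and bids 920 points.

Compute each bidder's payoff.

Sorted high to low: Firm A 2980 points; Firm C 2925 points; Firm N 920 points.
Firm A has the top bid and wins; the price is the second-highest bid, 2925 points.
Firm A's payoff = 355 points − 2925 points = -2570 points. All other bidders lose, so their payoff is 0.

Firm C 0 points, Firm A -2570 points, Firm N 0 points.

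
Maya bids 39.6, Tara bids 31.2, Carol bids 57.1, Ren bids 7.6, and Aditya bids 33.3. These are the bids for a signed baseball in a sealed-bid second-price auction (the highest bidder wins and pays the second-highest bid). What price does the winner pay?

Sorted high to low: Carol 57.1 > Maya 39.6 > Aditya 33.3 > Tara 31.2 > Ren 7.6.
Carol is the highest bidder, so Carol wins.
Under the second-price rule, the price is the second-highest bid: 39.6.

39.6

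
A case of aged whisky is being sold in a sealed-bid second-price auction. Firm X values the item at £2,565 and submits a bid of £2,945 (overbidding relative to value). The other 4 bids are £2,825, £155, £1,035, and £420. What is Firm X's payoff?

Highest competing bid: £2,825.
Firm X's bid £2,945 is the highest overall, so Firm X wins and pays the second-highest bid, £2,825.
Payoff = value − price = £2,565 − £2,825 = -£260.

Payoff = -£260.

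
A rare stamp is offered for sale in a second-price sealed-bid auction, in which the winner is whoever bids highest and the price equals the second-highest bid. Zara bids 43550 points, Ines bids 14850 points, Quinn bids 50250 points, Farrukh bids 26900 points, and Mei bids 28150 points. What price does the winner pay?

Ordered from highest: Quinn 50250 points > Zara 43550 points > Mei 28150 points > Farrukh 26900 points > Ines 14850 points.
Quinn is the highest bidder, so Quinn wins.
Under the second-price rule, the price is the second-highest bid: 43550 points.

Price paid: 43550 points.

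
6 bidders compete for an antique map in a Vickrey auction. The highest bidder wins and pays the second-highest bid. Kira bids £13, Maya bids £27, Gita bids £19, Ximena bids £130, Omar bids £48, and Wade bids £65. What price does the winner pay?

Sorted high to low: Ximena £130, then Wade £65, then Omar £48, then Maya £27, then Gita £19, then Kira £13.
Ximena has the highest bid, so Ximena wins.
The second-highest bid is £65, so that is what Ximena pays.

The winner pays £65.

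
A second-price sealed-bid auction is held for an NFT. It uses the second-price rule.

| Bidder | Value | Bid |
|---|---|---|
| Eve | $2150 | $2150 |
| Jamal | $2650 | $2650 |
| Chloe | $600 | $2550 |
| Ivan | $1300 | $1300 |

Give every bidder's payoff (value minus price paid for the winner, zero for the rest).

Ranking the bids: Jamal $2650 > Chloe $2550 > Eve $2150 > Ivan $1300.
Jamal has the top bid and wins; the price is the second-highest bid, $2550.
Jamal's payoff = $2650 − $2550 = $100. All other bidders lose, so their payoff is 0.

Eve $0, Jamal $100, Chloe $0, Ivan $0.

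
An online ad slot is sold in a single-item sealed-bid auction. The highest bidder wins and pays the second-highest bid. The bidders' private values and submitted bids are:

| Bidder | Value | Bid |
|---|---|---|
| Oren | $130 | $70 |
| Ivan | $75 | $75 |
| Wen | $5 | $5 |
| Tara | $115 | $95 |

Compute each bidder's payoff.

Ordered from highest: Tara $95; Ivan $75; Oren $70; Wen $5.
Tara has the top bid and wins; the price is the second-highest bid, $75.
Tara's payoff = $115 − $75 = $40. All other bidders lose, so their payoff is 0.

Payoffs: Oren $0, Ivan $0, Wen $0, Tara $40.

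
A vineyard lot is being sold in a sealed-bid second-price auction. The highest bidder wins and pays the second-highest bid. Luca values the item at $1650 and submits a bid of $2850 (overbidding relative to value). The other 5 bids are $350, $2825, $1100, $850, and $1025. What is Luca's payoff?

Payoff = -$1175.

Highest competing bid: $2825.
Luca's bid $2850 is the highest overall, so Luca wins and pays the second-highest bid, $2825.
Payoff = value − price = $1650 − $2825 = -$1175.
Overbidding won the item at a price above value — truthful bidding would have avoided this loss.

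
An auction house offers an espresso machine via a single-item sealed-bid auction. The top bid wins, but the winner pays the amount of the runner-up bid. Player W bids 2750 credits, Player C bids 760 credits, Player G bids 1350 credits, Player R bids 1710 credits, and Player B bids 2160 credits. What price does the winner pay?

The winner pays 2160 credits.

Sorted high to low: Player W 2750 credits > Player B 2160 credits > Player R 1710 credits > Player G 1350 credits > Player C 760 credits.
Player W has the highest bid, so Player W wins.
The second-highest bid is 2160 credits, so that is what Player W pays.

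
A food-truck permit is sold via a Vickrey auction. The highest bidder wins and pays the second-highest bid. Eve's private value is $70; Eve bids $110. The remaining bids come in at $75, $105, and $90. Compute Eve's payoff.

Highest competing bid: $105.
Eve's bid $110 is the highest overall, so Eve wins and pays the second-highest bid, $105.
Payoff = value − price = $70 − $105 = -$35.

Payoff = -$35.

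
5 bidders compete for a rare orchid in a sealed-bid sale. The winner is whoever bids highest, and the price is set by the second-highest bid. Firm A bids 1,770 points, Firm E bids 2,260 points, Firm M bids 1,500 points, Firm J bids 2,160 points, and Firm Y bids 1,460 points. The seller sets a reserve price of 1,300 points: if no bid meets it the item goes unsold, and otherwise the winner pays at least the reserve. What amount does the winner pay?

Sorted high to low: Firm E 2,260 points > Firm J 2,160 points > Firm A 1,770 points > Firm M 1,500 points > Firm Y 1,460 points.
Firm E has the highest bid, so Firm E wins.
The second-highest bid is 2,160 points, which exceeds the reserve, so that sets the price.

The winner pays 2,160 points.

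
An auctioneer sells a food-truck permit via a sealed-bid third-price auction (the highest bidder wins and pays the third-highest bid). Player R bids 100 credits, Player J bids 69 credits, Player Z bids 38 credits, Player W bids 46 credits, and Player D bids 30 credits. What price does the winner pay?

Sorted high to low: Player R 100 credits; Player J 69 credits; Player W 46 credits; Player Z 38 credits; Player D 30 credits.
Player R is the highest bidder, so Player R wins.
Under the third-price rule, the price is the third-highest bid: 46 credits.

Price paid: 46 credits.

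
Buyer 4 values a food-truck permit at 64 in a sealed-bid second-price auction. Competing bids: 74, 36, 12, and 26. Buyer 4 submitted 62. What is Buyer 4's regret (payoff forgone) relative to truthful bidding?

0

The highest competing bid is 74.
Bidding truthfully at 64: the top bid is 74 (a rival), so Buyer 4 loses. Payoff = 0.
Bidding 62: the top bid is 74 (a rival), so Buyer 4 loses. Payoff = 0.
Regret = truthful payoff − actual payoff = 0 − 0 = 0.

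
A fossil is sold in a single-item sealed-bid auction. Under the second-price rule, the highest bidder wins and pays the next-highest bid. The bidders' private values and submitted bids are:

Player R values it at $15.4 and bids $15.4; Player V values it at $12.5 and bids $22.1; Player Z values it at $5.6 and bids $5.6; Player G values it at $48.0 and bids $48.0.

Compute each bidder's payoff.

Bids in descending order: Player G $48.0 > Player V $22.1 > Player R $15.4 > Player Z $5.6.
Player G has the top bid and wins; the price is the second-highest bid, $22.1.
Player G's payoff = $48.0 − $22.1 = $25.9. All other bidders lose, so their payoff is 0.

Payoffs: Player R $0.0, Player V $0.0, Player Z $0.0, Player G $25.9.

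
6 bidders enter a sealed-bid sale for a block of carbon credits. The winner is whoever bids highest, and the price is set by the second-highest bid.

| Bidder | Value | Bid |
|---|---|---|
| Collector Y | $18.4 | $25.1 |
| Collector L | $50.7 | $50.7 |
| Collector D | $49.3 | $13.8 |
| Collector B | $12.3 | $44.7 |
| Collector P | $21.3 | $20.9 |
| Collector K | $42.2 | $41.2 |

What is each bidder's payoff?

Ranking the bids: Collector L $50.7, then Collector B $44.7, then Collector K $41.2, then Collector Y $25.1, then Collector P $20.9, then Collector D $13.8.
Collector L has the top bid and wins; the price is the second-highest bid, $44.7.
Collector L's payoff = $50.7 − $44.7 = $6.0. All other bidders lose, so their payoff is 0.

Collector Y $0.0, Collector L $6.0, Collector D $0.0, Collector B $0.0, Collector P $0.0, Collector K $0.0.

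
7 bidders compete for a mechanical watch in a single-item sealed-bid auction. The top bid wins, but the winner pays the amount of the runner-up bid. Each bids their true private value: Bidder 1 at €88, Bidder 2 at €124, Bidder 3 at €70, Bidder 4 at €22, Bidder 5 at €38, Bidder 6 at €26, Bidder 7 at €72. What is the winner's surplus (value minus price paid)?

Sorted high to low: Bidder 2 €124 > Bidder 1 €88 > Bidder 7 €72 > Bidder 3 €70 > Bidder 5 €38 > Bidder 6 €26 > Bidder 4 €22.
Bidder 2 wins with the top bid and pays the second-highest, €88.
Surplus = €124 − €88 = €36.

Winner's surplus: €36.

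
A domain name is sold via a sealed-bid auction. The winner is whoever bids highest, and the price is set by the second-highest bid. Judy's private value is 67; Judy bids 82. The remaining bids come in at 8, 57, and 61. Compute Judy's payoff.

Highest competing bid: 61.
Judy's bid 82 is the highest overall, so Judy wins and pays the second-highest bid, 61.
Payoff = value − price = 67 − 61 = 6.

Judy's payoff: 6.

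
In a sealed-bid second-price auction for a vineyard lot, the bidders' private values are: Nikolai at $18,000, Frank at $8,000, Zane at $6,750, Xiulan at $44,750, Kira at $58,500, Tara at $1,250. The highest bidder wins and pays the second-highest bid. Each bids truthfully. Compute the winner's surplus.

$13,750

Bids in descending order: Kira $58,500; Xiulan $44,750; Nikolai $18,000; Frank $8,000; Zane $6,750; Tara $1,250.
Kira wins with the top bid and pays the second-highest, $44,750.
Surplus = $58,500 − $44,750 = $13,750.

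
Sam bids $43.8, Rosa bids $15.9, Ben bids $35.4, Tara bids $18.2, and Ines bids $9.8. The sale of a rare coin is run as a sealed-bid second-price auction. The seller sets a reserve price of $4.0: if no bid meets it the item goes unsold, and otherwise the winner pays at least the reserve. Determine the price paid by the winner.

Bids in descending order: Sam $43.8 > Ben $35.4 > Tara $18.2 > Rosa $15.9 > Ines $9.8.
Sam has the highest bid, so Sam wins.
The second-highest bid is $35.4, which exceeds the reserve, so that sets the price.

$35.4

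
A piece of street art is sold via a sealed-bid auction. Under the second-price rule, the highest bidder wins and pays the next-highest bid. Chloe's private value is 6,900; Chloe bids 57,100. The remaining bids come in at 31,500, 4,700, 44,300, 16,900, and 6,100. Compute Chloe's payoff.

Highest competing bid: 44,300.
Chloe's bid 57,100 is the highest overall, so Chloe wins and pays the second-highest bid, 44,300.
Payoff = value − price = 6,900 − 44,300 = -37,400.
Overbidding won the item at a price above value — truthful bidding would have avoided this loss.

-37,400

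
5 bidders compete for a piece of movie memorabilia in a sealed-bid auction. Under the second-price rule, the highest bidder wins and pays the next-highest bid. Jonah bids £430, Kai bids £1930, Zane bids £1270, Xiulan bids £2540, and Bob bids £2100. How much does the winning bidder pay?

Bids in descending order: Xiulan £2540, then Bob £2100, then Kai £1930, then Zane £1270, then Jonah £430.
Xiulan has the highest bid, so Xiulan wins.
The second-highest bid is £2100, so that is what Xiulan pays.

Price paid: £2100.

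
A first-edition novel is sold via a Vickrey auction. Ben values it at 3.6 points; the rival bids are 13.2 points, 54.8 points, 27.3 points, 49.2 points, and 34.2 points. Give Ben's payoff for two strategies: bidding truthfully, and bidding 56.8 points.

Truthful: 0.0 points; alternative: -51.2 points.

The highest competing bid is 54.8 points.
Bidding truthfully at 3.6 points: the top bid is 54.8 points (a rival), so Ben loses. Payoff = 0.0 points.
Bidding 56.8 points: Ben has the top bid, wins, and pays the second-highest bid 54.8 points. Payoff = 3.6 points − 54.8 points = -51.2 points.
Deviating from a truthful bid can only lose payoff in a second-price auction — never gain.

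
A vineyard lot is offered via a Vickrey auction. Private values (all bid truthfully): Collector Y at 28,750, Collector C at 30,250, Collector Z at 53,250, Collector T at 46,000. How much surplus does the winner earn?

Ordered from highest: Collector Z 53,250, then Collector T 46,000, then Collector C 30,250, then Collector Y 28,750.
Collector Z wins with the top bid and pays the second-highest, 46,000.
Surplus = 53,250 − 46,000 = 7,250.

Surplus = 7,250.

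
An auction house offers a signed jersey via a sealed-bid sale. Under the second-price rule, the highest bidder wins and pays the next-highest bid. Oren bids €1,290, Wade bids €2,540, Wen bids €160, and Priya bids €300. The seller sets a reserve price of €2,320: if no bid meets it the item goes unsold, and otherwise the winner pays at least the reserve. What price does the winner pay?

Price paid: €2,320.

Ordered from highest: Wade €2,540; Oren €1,290; Priya €300; Wen €160.
Wade has the highest bid, so Wade wins.
The second-highest bid is €1,290, but the reserve €2,320 is higher, so the price is the reserve.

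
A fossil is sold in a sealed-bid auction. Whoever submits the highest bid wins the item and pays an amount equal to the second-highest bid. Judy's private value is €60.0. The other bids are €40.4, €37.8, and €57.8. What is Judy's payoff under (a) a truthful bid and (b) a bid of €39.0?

Truthful: €2.2; alternative: €0.0.

The highest competing bid is €57.8.
Bidding truthfully at €60.0: Judy has the top bid, wins, and pays the second-highest bid €57.8. Payoff = €60.0 − €57.8 = €2.2.
Bidding €39.0: the top bid is €57.8 (a rival), so Judy loses. Payoff = €0.0.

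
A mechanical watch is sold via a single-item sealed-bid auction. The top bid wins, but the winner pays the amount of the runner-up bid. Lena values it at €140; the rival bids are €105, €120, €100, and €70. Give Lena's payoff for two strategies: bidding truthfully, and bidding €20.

The highest competing bid is €120.
Bidding truthfully at €140: Lena has the top bid, wins, and pays the second-highest bid €120. Payoff = €140 − €120 = €20.
Bidding €20: the top bid is €120 (a rival), so Lena loses. Payoff = €0.
Deviating from a truthful bid can only lose payoff in a second-price auction — never gain.

Truthful: €20; alternative: €0.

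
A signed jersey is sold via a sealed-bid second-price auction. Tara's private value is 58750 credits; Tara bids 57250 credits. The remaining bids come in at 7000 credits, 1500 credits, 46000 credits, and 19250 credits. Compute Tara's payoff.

Tara's payoff: 12750 credits.

Highest competing bid: 46000 credits.
Tara's bid 57250 credits is the highest overall, so Tara wins and pays the second-highest bid, 46000 credits.
Payoff = value − price = 58750 credits − 46000 credits = 12750 credits.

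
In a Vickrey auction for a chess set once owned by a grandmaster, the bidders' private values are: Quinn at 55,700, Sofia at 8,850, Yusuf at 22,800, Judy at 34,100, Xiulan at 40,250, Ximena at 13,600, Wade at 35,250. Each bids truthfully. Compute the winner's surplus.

Ordered from highest: Quinn 55,700, then Xiulan 40,250, then Wade 35,250, then Judy 34,100, then Yusuf 22,800, then Ximena 13,600, then Sofia 8,850.
Quinn wins with the top bid and pays the second-highest, 40,250.
Surplus = 55,700 − 40,250 = 15,450.

Surplus = 15,450.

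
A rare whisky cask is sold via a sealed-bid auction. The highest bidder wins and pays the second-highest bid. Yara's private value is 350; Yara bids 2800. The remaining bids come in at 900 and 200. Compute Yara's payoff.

Highest competing bid: 900.
Yara's bid 2800 is the highest overall, so Yara wins and pays the second-highest bid, 900.
Payoff = value − price = 350 − 900 = -550.

Yara's payoff: -550.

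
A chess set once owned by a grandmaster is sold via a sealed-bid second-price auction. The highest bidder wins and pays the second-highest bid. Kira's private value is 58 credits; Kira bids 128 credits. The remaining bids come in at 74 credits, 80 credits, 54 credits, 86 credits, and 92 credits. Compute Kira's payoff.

Highest competing bid: 92 credits.
Kira's bid 128 credits is the highest overall, so Kira wins and pays the second-highest bid, 92 credits.
Payoff = value − price = 58 credits − 92 credits = -34 credits.
Overbidding won the item at a price above value — truthful bidding would have avoided this loss.

-34 credits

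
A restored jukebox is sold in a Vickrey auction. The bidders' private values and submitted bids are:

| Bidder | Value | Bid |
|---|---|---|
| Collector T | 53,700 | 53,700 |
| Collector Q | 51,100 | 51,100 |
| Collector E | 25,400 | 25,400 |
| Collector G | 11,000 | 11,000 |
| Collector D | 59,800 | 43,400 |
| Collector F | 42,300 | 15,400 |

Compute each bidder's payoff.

Ordered from highest: Collector T 53,700 > Collector Q 51,100 > Collector D 43,400 > Collector E 25,400 > Collector F 15,400 > Collector G 11,000.
Collector T has the top bid and wins; the price is the second-highest bid, 51,100.
Collector T's payoff = 53,700 − 51,100 = 2,600. All other bidders lose, so their payoff is 0.

Collector T 2,600, Collector Q 0, Collector E 0, Collector G 0, Collector D 0, Collector F 0.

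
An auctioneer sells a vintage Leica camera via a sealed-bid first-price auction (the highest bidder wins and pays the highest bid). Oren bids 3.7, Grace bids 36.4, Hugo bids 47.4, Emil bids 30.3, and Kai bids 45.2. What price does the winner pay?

The winner pays 47.4.

Ordered from highest: Hugo 47.4; Kai 45.2; Grace 36.4; Emil 30.3; Oren 3.7.
Hugo is the highest bidder, so Hugo wins.
Under the first-price rule, the price is the highest bid: 47.4.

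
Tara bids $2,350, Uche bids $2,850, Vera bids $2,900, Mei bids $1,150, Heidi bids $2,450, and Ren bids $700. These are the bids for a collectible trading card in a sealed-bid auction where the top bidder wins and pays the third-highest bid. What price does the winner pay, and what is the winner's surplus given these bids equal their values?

Ranking the bids: Vera $2,900, then Uche $2,850, then Heidi $2,450, then Tara $2,350, then Mei $1,150, then Ren $700.
Vera is the highest bidder, so Vera wins.
Under the third-price rule, the price is the third-highest bid: $2,450.
Surplus = $2,900 − $2,450 = $450.

The winner pays $2,450 for a surplus of $450.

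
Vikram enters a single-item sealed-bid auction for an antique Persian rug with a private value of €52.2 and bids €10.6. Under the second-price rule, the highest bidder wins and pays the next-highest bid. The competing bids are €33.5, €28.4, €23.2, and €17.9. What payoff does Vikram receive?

Highest competing bid: €33.5.
Vikram's bid €10.6 is not the highest, so Vikram loses, pays nothing, and earns zero payoff.

Vikram's payoff: €0.0.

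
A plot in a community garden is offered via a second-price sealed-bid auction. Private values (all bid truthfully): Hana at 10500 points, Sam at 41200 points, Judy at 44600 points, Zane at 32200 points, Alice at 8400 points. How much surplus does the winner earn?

Ranking the bids: Judy 44600 points; Sam 41200 points; Zane 32200 points; Hana 10500 points; Alice 8400 points.
Judy wins with the top bid and pays the second-highest, 41200 points.
Surplus = 44600 points − 41200 points = 3400 points.

Surplus = 3400 points.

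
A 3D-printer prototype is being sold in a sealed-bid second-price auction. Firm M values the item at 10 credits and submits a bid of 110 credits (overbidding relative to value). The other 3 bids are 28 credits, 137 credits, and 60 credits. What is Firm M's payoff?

Payoff = 0 credits.

Highest competing bid: 137 credits.
Firm M's bid 110 credits is not the highest, so Firm M loses, pays nothing, and earns zero payoff.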